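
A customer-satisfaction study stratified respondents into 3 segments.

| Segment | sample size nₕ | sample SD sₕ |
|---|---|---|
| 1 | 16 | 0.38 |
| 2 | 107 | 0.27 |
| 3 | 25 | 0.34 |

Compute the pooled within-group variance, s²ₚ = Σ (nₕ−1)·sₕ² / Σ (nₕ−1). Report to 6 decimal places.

1: (16−1)·0.38² = 15·0.1444 = 2.166
2: (107−1)·0.27² = 106·0.0729 = 7.7274
3: (25−1)·0.34² = 24·0.1156 = 2.7744
Numerator = 12.6678; denominator = Σ(nₕ−1) = 145.
s²ₚ = 12.6678/145 = 0.08736414... → 0.087364.

0.087364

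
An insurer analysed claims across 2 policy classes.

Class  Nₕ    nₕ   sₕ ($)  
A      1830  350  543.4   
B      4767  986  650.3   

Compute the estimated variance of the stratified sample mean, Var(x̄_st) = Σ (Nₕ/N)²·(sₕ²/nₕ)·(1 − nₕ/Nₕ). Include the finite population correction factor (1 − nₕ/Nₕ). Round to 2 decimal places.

230.13

N = 6597; Wₕ = Nₕ/N.
class A: (1830/6597)²·543.4²/350·(1 − 350/1830) = 52.50384
class B: (4767/6597)²·650.3²/986·(1 − 986/4767) = 177.62719
Sum = 230.13103 → 230.13.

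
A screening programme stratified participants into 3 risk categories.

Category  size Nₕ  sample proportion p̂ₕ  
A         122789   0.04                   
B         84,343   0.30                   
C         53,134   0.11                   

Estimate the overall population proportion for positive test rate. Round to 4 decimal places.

N = 122789 + 84343 + 53134 = 260266.
Overall proportion = Σ (Nₕ/N)·p̂ₕ.
Σ Nₕp̂ₕ = 4911.56 + 25302.9 + 5844.74 = 36059.2.
36059.2 / 260266 = 0.138547... → 0.1385.

0.1385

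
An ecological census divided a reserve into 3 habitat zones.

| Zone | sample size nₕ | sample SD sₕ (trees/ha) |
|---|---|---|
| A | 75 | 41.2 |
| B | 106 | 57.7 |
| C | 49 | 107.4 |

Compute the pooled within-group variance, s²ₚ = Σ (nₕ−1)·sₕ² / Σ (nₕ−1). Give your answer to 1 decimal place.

A: (75−1)·41.2² = 74·1697.44 = 125610.56
B: (106−1)·57.7² = 105·3329.29 = 349575.45
C: (49−1)·107.4² = 48·11534.76 = 553668.48
Numerator = 1028854.49; denominator = Σ(nₕ−1) = 227.
s²ₚ = 1028854.49/227 = 4532.399... → 4532.4.

4532.4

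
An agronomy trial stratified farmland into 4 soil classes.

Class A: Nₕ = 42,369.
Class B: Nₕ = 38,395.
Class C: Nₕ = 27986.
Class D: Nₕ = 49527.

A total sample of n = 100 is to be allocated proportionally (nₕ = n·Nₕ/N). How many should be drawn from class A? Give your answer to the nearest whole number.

Share of class A = 42369/158277 = 0.26769.
Allocate 100 × 0.26769 = 26.769... → 27.

27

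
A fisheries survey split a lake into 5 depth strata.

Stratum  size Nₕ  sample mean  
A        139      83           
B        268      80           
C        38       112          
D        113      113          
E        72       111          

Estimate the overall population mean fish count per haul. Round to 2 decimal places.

N = 630; weights Wₕ = Nₕ/N = (0.2206, 0.4254, 0.0603, 0.1794, 0.1143).
x̄_st = Σ Wₕ·x̄ₕ = 0.2206·83 + 0.4254·80 + 0.0603·112 + 0.1794·113 + 0.1143·111 ≈ 92.0540...
→ 92.05.

92.05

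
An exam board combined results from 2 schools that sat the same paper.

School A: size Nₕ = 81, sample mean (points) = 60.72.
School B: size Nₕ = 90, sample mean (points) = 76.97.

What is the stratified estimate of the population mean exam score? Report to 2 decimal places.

x̄_st = (Σ Nₕx̄ₕ) / (Σ Nₕ) = (81·60.72 + 90·76.97) / 171
= 11845.62 / 171 = 69.2726... → 69.27.

69.27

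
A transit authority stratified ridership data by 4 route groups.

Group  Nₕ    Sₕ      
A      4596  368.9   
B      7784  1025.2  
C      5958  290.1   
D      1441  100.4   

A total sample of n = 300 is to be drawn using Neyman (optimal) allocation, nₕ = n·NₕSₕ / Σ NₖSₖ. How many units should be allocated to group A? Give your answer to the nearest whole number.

44

Σ NₕSₕ = 4596·368.9 + 7784·1025.2 + 5958·290.1 + 1441·100.4 = 11548713.4.
Share for A: 1695464.4/11548713.4 = 0.14681.
n_A = 300 × 0.14681 = 44.043... → 44.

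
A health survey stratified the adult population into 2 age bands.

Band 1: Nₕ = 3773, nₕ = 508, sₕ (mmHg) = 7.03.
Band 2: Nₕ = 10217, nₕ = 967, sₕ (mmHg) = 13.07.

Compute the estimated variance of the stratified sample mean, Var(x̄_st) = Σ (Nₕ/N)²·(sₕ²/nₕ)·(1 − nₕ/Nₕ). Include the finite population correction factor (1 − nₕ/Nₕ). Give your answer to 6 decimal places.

N = 13990. Term for each stratum: Wₕ²sₕ²/nₕ·(1−nₕ/Nₕ).
Var(x̄_st) = 0.006123243 + 0.085301054 = 0.091424297 → 0.091424.

0.091424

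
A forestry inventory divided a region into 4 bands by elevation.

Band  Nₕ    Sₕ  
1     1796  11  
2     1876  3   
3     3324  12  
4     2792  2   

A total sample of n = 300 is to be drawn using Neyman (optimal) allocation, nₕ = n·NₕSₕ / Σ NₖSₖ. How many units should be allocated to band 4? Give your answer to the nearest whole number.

24

1: NₕSₕ = 1796·11 = 19756
2: NₕSₕ = 1876·3 = 5628
3: NₕSₕ = 3324·12 = 39888
4: NₕSₕ = 2792·2 = 5584
Σ NₕSₕ = 70856.
n_4 = 300·5584/70856 = 23.642... → 24.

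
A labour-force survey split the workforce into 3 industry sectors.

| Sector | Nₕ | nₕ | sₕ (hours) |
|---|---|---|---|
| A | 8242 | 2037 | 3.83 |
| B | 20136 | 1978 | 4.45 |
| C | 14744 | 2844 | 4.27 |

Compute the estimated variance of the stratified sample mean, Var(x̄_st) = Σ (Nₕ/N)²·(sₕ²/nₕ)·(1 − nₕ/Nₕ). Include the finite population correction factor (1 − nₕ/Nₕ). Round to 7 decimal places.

N = 43122. Term for each stratum: Wₕ²sₕ²/nₕ·(1−nₕ/Nₕ).
Var(x̄_st) = 0.0001980538 + 0.0019685079 + 0.0006049098 = 0.0027714715 → 0.0027715.

0.0027715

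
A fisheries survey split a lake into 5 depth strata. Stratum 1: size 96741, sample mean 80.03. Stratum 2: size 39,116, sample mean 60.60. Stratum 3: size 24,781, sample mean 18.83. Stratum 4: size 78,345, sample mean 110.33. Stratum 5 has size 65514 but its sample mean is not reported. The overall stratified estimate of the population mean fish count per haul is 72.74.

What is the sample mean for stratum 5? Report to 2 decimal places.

44.66

N = 96741 + 39116 + 24781 + 78345 + 65514 = 304497.
Overall total = μ·N = 72.74·304497 = 22149111.78.
Subtract the known strata: 96741·80.03 + 39116·60.60 + 24781·18.83 + 78345·110.33 = 19223041.91.
Remaining total for stratum 5: 22149111.78 − 19223041.91 = 2926069.87.
Divide by its size: 2926069.87 / 65514 = 44.6633... → 44.66.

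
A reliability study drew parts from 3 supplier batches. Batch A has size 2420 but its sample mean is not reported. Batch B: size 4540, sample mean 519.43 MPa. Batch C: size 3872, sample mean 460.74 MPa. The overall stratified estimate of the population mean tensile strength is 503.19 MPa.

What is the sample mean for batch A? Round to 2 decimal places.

N = 2420 + 4540 + 3872 = 10832.
Overall total = μ·N = 503.19·10832 = 5450554.08.
Subtract the known strata: 4540·519.43 + 3872·460.74 = 4142197.48.
Remaining total for batch A: 5450554.08 − 4142197.48 = 1308356.6.
Divide by its size: 1308356.6 / 2420 = 540.6432... → 540.64.

540.64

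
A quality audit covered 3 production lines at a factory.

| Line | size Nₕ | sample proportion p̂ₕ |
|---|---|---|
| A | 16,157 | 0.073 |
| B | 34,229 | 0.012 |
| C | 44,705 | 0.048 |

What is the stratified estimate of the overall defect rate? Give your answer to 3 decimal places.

0.039

Wₕ = Nₕ/N with N = 95091: 0.1699, 0.3600, 0.4701.
p̂_st = 0.1699·0.073 + 0.3600·0.012 + 0.4701·0.048 ≈ 0.03929... → 0.039.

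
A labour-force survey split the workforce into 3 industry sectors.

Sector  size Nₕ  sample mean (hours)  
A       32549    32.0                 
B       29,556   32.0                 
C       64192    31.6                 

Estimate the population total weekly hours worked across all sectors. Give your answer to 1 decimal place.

Population total = Σ Nₕ·x̄ₕ (each stratum's size times its mean).
32549·32.0 + 29556·32.0 + 64192·31.6 = 1041568 + 945792 + 2028467.2 = 4015827.2.

4015827.2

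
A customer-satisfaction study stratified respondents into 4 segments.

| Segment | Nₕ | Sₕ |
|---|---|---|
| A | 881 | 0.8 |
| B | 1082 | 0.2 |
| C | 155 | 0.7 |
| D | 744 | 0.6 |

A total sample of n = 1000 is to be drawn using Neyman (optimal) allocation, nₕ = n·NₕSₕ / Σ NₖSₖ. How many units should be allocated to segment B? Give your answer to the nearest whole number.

Σ NₕSₕ = 881·0.8 + 1082·0.2 + 155·0.7 + 744·0.6 = 1476.1.
Share for B: 216.4/1476.1 = 0.14660.
n_B = 1000 × 0.14660 = 146.603... → 147.

147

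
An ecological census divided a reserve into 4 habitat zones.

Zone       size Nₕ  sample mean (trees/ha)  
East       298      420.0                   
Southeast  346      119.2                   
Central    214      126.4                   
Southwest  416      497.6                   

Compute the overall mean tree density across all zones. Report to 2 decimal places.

314.33

x̄_st = (Σ Nₕx̄ₕ) / (Σ Nₕ) = (298·420.0 + 346·119.2 + 214·126.4 + 416·497.6) / 1274
= 400454.4 / 1274 = 314.3284... → 314.33.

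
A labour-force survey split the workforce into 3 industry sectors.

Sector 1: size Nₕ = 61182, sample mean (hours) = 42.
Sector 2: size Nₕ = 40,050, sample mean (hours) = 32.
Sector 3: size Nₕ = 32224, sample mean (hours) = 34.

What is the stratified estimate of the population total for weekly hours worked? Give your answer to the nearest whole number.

4946860

Population total = Σ Nₕ·x̄ₕ (each stratum's size times its mean).
61182·42 + 40050·32 + 32224·34 = 2569644 + 1281600 + 1095616 = 4946860.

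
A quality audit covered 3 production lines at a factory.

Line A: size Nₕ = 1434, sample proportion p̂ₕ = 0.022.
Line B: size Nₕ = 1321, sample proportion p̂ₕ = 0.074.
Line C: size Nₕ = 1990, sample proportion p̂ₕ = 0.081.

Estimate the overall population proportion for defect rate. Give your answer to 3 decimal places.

0.061

N = 1434 + 1321 + 1990 = 4745.
Overall proportion = Σ (Nₕ/N)·p̂ₕ.
Σ Nₕp̂ₕ = 31.548 + 97.754 + 161.19 = 290.492.
290.492 / 4745 = 0.06122... → 0.061.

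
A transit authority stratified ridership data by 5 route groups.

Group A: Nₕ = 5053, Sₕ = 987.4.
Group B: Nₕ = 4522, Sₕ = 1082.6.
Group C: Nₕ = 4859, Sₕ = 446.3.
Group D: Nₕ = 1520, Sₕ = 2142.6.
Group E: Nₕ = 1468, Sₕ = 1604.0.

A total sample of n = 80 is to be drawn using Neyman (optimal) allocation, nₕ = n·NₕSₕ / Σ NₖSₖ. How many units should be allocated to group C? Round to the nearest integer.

A: NₕSₕ = 5053·987.4 = 4989332.2
B: NₕSₕ = 4522·1082.6 = 4895517.2
C: NₕSₕ = 4859·446.3 = 2168571.7
D: NₕSₕ = 1520·2142.6 = 3256752
E: NₕSₕ = 1468·1604.0 = 2354672
Σ NₕSₕ = 17664845.1.
n_C = 80·2168571.7/17664845.1 = 9.821... → 10.

10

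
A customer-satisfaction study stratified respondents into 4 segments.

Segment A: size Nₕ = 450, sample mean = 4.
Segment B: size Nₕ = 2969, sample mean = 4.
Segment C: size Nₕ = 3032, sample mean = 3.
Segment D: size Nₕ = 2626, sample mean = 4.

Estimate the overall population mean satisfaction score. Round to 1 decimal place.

N = 9077; weights Wₕ = Nₕ/N = (0.0496, 0.3271, 0.3340, 0.2893).
x̄_st = Σ Wₕ·x̄ₕ = 0.0496·4 + 0.3271·4 + 0.3340·3 + 0.2893·4 ≈ 3.666...
→ 3.7.

3.7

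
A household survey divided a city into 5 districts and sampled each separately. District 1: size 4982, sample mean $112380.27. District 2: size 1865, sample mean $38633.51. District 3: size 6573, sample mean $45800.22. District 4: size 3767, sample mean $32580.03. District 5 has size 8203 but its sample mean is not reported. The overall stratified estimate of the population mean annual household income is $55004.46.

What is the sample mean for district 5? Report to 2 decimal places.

41553.02

Σ Nₕx̄ₕ = N·μ, so 8203·x̄_5 = 25390·55004.46 − (4982·112380.27 + 1865·38633.51 + 6573·45800.22 + 3767·32580.03).
= 1396563239.4 − 1055703820.36 = 340859419.04.
x̄_5 = 340859419.04 / 8203 = 41553.0195... → 41553.02.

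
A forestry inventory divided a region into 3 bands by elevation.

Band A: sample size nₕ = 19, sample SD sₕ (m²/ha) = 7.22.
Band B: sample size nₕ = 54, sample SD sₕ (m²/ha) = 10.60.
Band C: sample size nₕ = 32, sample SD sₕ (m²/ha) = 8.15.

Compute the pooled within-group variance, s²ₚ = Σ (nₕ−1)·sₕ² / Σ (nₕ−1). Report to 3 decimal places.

Degrees of freedom: 18 + 53 + 31 = 102.
Σ(nₕ−1)sₕ² = 18·52.1284 + 53·112.36 + 31·66.4225 = 8952.4887.
s²ₚ = 8952.4887 / 102 = 87.76950... → 87.769.

87.769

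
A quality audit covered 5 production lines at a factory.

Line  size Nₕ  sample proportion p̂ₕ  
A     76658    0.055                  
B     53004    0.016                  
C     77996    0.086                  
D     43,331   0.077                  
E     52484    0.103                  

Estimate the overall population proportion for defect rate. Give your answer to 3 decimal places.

0.068

Wₕ = Nₕ/N with N = 303473: 0.2526, 0.1747, 0.2570, 0.1428, 0.1729.
p̂_st = 0.2526·0.055 + 0.1747·0.016 + 0.2570·0.086 + 0.1428·0.077 + 0.1729·0.103 ≈ 0.06760... → 0.068.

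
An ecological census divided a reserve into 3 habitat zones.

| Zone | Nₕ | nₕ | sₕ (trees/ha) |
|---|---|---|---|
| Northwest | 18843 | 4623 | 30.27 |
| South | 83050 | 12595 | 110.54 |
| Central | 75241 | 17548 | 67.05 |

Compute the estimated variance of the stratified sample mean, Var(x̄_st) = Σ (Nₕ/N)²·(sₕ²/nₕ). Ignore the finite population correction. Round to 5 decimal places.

N = 177134; Wₕ = Nₕ/N.
zone Northwest: (18843/177134)²·30.27²/4623 = 0.00224283
zone South: (83050/177134)²·110.54²/12595 = 0.21326332
zone Central: (75241/177134)²·67.05²/17548 = 0.04622482
Sum = 0.26173097 → 0.26173.

0.26173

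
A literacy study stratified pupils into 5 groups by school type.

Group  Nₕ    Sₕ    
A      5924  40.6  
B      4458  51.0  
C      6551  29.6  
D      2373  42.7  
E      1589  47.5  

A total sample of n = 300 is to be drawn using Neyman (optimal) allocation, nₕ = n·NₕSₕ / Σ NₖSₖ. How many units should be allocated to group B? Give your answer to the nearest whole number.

81

Σ NₕSₕ = 5924·40.6 + 4458·51.0 + 6551·29.6 + 2373·42.7 + 1589·47.5 = 838586.6.
Share for B: 227358/838586.6 = 0.27112.
n_B = 300 × 0.27112 = 81.336... → 81.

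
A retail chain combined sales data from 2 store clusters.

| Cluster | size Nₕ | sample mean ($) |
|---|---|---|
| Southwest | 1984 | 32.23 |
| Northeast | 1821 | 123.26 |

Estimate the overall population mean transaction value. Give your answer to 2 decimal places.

75.80

N = 1984 + 1821 = 3805.
Weight each subgroup mean by Nₕ/N and sum.
Σ Nₕx̄ₕ = 1984·32.23 + 1821·123.26 = 63944.32 + 224456.46 = 288400.78.
Divide by N: 288400.78 / 3805 = 75.7952... → 75.80.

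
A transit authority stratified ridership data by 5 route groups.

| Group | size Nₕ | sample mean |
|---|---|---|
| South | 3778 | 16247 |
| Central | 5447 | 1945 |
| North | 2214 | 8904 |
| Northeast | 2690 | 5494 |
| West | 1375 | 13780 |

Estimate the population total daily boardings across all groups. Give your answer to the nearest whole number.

125415397

South: 3778·16247 = 61381166
Central: 5447·1945 = 10594415
North: 2214·8904 = 19713456
Northeast: 2690·5494 = 14778860
West: 1375·13780 = 18947500
τ̂ = Σ Nₕx̄ₕ = 125415397.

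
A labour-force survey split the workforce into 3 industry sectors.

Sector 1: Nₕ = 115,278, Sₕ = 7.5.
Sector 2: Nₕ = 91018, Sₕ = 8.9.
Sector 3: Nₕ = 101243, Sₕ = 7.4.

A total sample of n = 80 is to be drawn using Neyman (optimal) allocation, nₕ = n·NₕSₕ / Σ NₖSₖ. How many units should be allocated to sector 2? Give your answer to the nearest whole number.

1: NₕSₕ = 115278·7.5 = 864585
2: NₕSₕ = 91018·8.9 = 810060.2
3: NₕSₕ = 101243·7.4 = 749198.2
Σ NₕSₕ = 2423843.4.
n_2 = 80·810060.2/2423843.4 = 26.736... → 27.

27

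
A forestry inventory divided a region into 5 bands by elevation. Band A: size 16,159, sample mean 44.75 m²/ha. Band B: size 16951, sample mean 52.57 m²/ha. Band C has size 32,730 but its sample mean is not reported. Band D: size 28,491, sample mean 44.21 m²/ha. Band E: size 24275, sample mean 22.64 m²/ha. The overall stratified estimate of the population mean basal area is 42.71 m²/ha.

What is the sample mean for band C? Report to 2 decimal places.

50.18

N = 16159 + 16951 + 32730 + 28491 + 24275 = 118606.
Overall total = μ·N = 42.71·118606 = 5065662.26.
Subtract the known strata: 16159·44.75 + 16951·52.57 + 28491·44.21 + 24275·22.64 = 3423402.43.
Remaining total for band C: 5065662.26 − 3423402.43 = 1642259.83.
Divide by its size: 1642259.83 / 32730 = 50.1760... → 50.18.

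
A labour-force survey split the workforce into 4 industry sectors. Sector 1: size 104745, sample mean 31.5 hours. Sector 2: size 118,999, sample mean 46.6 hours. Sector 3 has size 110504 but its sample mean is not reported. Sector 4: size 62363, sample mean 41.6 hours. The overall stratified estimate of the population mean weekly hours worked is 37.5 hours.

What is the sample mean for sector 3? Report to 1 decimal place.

Σ Nₕx̄ₕ = N·μ, so 110504·x̄_3 = 396611·37.5 − (104745·31.5 + 118999·46.6 + 62363·41.6).
= 14872912.5 − 11439121.7 = 3433790.8.
x̄_3 = 3433790.8 / 110504 = 31.074... → 31.1.

31.1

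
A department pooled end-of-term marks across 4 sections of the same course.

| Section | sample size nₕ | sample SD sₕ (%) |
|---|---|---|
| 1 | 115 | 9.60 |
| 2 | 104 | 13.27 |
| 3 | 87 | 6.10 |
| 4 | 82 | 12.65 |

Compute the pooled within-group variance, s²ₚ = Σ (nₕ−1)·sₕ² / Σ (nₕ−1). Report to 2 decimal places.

Degrees of freedom: 114 + 103 + 86 + 81 = 384.
Σ(nₕ−1)sₕ² = 114·92.16 + 103·176.0929 + 86·37.21 + 81·160.0225 = 44805.6912.
s²ₚ = 44805.6912 / 384 = 116.6815... → 116.68.

116.68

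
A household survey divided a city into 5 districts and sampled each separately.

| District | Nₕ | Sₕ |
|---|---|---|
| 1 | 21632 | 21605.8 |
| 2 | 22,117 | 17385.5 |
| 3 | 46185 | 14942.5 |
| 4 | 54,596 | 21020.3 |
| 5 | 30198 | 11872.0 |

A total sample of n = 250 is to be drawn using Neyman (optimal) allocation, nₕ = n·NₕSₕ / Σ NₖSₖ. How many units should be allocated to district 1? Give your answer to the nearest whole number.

1: NₕSₕ = 21632·21605.8 = 467376665.6
2: NₕSₕ = 22117·17385.5 = 384515103.5
3: NₕSₕ = 46185·14942.5 = 690119362.5
4: NₕSₕ = 54596·21020.3 = 1147624298.8
5: NₕSₕ = 30198·11872.0 = 358510656
Σ NₕSₕ = 3048146086.4.
n_1 = 250·467376665.6/3048146086.4 = 38.333... → 38.

38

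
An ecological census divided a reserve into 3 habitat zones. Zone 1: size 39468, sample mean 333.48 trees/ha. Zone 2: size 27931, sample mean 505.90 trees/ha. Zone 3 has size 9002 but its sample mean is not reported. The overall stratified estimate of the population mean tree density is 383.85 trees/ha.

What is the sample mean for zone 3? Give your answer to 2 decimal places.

N = 39468 + 27931 + 9002 = 76401.
Overall total = μ·N = 383.85·76401 = 29326523.85.
Subtract the known strata: 39468·333.48 + 27931·505.90 = 27292081.54.
Remaining total for zone 3: 29326523.85 − 27292081.54 = 2034442.31.
Divide by its size: 2034442.31 / 9002 = 225.9989... → 226.00.

226.00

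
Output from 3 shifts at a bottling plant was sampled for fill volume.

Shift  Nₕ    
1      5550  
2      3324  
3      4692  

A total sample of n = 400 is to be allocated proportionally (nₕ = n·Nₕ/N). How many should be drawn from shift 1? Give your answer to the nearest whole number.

164

Share of shift 1 = 5550/13566 = 0.40911.
Allocate 400 × 0.40911 = 163.644... → 164.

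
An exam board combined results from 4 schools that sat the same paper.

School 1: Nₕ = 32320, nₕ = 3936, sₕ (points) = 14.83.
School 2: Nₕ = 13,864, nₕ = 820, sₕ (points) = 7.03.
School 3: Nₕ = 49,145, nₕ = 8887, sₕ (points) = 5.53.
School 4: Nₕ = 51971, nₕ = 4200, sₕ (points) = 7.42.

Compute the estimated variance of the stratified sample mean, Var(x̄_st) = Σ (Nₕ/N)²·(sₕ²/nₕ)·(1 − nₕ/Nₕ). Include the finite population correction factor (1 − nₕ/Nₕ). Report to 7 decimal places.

N = 147300. Term for each stratum: Wₕ²sₕ²/nₕ·(1−nₕ/Nₕ).
Var(x̄_st) = 0.0023624720 + 0.0005023318 + 0.0003137770 + 0.0014999557 = 0.0046785365 → 0.0046785.

0.0046785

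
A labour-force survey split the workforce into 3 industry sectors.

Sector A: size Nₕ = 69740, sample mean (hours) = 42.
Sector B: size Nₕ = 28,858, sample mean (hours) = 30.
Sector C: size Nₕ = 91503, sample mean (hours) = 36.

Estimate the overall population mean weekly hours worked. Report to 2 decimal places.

N = 69740 + 28858 + 91503 = 190101.
Weight each subgroup mean by Nₕ/N and sum.
Σ Nₕx̄ₕ = 69740·42 + 28858·30 + 91503·36 = 2929080 + 865740 + 3294108 = 7088928.
Divide by N: 7088928 / 190101 = 37.2903... → 37.29.

37.29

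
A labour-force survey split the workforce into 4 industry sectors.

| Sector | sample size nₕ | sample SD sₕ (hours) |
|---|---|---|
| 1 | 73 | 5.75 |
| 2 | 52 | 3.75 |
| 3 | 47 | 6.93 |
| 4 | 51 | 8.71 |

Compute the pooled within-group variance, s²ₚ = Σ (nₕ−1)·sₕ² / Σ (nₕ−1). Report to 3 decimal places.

1: (73−1)·5.75² = 72·33.0625 = 2380.5
2: (52−1)·3.75² = 51·14.0625 = 717.1875
3: (47−1)·6.93² = 46·48.0249 = 2209.1454
4: (51−1)·8.71² = 50·75.8641 = 3793.205
Numerator = 9100.0379; denominator = Σ(nₕ−1) = 219.
s²ₚ = 9100.0379/219 = 41.55268... → 41.553.

41.553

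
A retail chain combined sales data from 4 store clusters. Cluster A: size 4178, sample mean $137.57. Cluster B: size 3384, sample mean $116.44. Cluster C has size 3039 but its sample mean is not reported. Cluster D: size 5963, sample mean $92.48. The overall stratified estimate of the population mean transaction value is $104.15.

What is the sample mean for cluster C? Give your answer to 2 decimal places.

Σ Nₕx̄ₕ = N·μ, so 3039·x̄_C = 16564·104.15 − (4178·137.57 + 3384·116.44 + 5963·92.48).
= 1725140.6 − 1520258.66 = 204881.94.
x̄_C = 204881.94 / 3039 = 67.4176... → 67.42.

67.42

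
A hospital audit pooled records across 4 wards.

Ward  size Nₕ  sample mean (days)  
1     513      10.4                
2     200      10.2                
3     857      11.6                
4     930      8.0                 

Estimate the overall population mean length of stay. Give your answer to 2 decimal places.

x̄_st = (Σ Nₕx̄ₕ) / (Σ Nₕ) = (513·10.4 + 200·10.2 + 857·11.6 + 930·8.0) / 2500
= 24756.4 / 2500 = 9.9026... → 9.90.

9.90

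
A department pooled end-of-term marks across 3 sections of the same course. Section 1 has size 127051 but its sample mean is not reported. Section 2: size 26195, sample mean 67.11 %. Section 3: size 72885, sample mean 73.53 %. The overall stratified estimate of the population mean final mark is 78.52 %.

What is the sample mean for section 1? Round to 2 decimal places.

83.74

N = 127051 + 26195 + 72885 = 226131.
Overall total = μ·N = 78.52·226131 = 17755806.12.
Subtract the known strata: 26195·67.11 + 72885·73.53 = 7117180.5.
Remaining total for section 1: 17755806.12 − 7117180.5 = 10638625.62.
Divide by its size: 10638625.62 / 127051 = 83.7351... → 83.74.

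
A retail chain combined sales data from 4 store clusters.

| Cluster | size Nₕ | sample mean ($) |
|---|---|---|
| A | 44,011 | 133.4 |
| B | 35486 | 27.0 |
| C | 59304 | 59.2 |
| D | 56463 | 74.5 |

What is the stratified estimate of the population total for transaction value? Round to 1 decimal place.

14546479.7

Estimate total by summing Nₕ·x̄ₕ over strata.
44011·133.4 + 35486·27.0 + 59304·59.2 + 56463·74.5 = 5871067.4 + 958122 + 3510796.8 + 4206493.5 = 14546479.7.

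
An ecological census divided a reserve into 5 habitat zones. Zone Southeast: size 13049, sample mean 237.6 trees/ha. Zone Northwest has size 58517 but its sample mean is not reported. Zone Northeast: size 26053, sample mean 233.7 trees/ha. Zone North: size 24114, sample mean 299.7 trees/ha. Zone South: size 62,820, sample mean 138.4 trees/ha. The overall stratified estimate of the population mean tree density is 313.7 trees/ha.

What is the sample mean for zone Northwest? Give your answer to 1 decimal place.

Σ Nₕx̄ₕ = N·μ, so 58517·x̄_Northwest = 184553·313.7 − (13049·237.6 + 26053·233.7 + 24114·299.7 + 62820·138.4).
= 57894276.1 − 25110282.3 = 32783993.8.
x̄_Northwest = 32783993.8 / 58517 = 560.247... → 560.2.

560.2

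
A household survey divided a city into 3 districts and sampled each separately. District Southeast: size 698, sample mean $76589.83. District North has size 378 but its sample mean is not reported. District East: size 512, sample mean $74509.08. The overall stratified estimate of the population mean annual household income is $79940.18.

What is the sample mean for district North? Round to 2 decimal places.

93483.22

Σ Nₕx̄ₕ = N·μ, so 378·x̄_North = 1588·79940.18 − (698·76589.83 + 512·74509.08).
= 126945005.84 − 91608350.3 = 35336655.54.
x̄_North = 35336655.54 / 378 = 93483.2157... → 93483.22.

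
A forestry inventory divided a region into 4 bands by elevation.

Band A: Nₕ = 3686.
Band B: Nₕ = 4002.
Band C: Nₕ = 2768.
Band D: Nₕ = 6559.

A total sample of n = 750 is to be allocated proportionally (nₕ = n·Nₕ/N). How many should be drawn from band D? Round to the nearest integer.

289

Share of band D = 6559/17015 = 0.38548.
Allocate 750 × 0.38548 = 289.113... → 289.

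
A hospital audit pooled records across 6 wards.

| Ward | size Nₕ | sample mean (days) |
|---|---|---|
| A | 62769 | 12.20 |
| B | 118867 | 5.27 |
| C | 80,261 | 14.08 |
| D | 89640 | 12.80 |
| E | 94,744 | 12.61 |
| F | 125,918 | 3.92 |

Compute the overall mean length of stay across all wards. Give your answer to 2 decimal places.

x̄_st = (Σ Nₕx̄ₕ) / (Σ Nₕ) = (62769·12.20 + 118867·5.27 + 80261·14.08 + 89640·12.80 + 94744·12.61 + 125918·3.92) / 572199
= 5357998.17 / 572199 = 9.3639... → 9.36.

9.36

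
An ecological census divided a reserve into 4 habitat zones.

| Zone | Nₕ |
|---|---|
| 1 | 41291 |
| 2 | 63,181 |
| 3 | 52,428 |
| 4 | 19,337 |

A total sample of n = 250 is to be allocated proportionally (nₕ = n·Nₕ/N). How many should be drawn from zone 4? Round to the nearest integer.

27

Share of zone 4 = 19337/176237 = 0.10972.
Allocate 250 × 0.10972 = 27.430... → 27.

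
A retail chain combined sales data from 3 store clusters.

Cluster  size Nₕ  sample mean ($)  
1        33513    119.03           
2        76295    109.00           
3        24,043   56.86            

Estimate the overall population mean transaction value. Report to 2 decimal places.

N = 33513 + 76295 + 24043 = 133851.
Weight each subgroup mean by Nₕ/N and sum.
Σ Nₕx̄ₕ = 33513·119.03 + 76295·109.00 + 24043·56.86 = 3989052.39 + 8316155 + 1367084.98 = 13672292.37.
Divide by N: 13672292.37 / 133851 = 102.1456... → 102.15.

102.15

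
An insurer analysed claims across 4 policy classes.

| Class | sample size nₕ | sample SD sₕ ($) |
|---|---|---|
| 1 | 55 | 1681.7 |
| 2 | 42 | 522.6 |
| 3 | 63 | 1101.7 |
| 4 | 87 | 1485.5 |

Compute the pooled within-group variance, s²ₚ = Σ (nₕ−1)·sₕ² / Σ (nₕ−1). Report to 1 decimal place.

Degrees of freedom: 54 + 41 + 62 + 86 = 243.
Σ(nₕ−1)sₕ² = 54·2828114.89 + 41·273110.76 + 62·1213742.89 + 86·2206710.25 = 428944885.9.
s²ₚ = 428944885.9 / 243 = 1765205.292... → 1765205.3.

1765205.3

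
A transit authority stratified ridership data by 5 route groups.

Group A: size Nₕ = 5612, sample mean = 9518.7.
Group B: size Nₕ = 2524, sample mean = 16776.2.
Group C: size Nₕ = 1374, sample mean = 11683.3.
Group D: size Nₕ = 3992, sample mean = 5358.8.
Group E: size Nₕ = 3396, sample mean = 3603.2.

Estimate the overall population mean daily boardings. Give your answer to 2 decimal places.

x̄_st = (Σ Nₕx̄ₕ) / (Σ Nₕ) = (5612·9518.7 + 2524·16776.2 + 1374·11683.3 + 3992·5358.8 + 3396·3603.2) / 16898
= 145443724.2 / 16898 = 8607.1561... → 8607.16.

8607.16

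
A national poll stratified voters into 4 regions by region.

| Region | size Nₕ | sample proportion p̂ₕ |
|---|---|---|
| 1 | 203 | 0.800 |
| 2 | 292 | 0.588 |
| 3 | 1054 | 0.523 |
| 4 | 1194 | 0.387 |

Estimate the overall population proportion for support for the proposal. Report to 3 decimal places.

Wₕ = Nₕ/N with N = 2743: 0.0740, 0.1065, 0.3843, 0.4353.
p̂_st = 0.0740·0.800 + 0.1065·0.588 + 0.3843·0.523 + 0.4353·0.387 ≈ 0.49122... → 0.491.

0.491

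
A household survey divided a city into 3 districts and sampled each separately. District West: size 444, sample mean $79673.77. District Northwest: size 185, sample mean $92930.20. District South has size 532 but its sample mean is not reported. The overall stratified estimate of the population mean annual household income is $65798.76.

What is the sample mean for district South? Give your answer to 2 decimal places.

44784.06

N = 444 + 185 + 532 = 1161.
Overall total = μ·N = 65798.76·1161 = 76392360.36.
Subtract the known strata: 444·79673.77 + 185·92930.20 = 52567240.88.
Remaining total for district South: 76392360.36 − 52567240.88 = 23825119.48.
Divide by its size: 23825119.48 / 532 = 44784.0592... → 44784.06.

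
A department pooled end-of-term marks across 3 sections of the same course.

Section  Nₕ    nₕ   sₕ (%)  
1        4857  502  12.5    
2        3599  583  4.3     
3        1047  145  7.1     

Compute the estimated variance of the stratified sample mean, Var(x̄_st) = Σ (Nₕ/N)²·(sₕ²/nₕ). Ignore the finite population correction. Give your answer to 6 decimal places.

N = 9503. Term for each stratum: Wₕ²sₕ²/nₕ.
Var(x̄_st) = 0.081307584 + 0.004548944 + 0.004220079 = 0.090076607 → 0.090077.

0.090077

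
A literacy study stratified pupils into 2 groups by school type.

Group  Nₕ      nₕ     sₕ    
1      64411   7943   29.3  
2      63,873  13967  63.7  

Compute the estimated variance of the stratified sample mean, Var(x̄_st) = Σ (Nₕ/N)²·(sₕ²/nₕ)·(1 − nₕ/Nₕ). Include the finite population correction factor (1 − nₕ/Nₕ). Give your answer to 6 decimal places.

0.080160

N = 128284; Wₕ = Nₕ/N.
group 1: (64411/128284)²·29.3²/7943·(1 − 7943/64411) = 0.023887359
group 2: (63873/128284)²·63.7²/13967·(1 − 13967/63873) = 0.056273098
Sum = 0.080160457 → 0.080160.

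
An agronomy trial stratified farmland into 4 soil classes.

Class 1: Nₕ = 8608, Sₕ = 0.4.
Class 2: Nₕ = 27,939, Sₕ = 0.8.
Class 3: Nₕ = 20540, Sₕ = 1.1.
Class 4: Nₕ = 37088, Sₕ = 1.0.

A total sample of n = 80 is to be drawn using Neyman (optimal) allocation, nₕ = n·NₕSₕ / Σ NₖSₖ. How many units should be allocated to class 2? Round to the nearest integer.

1: NₕSₕ = 8608·0.4 = 3443.2
2: NₕSₕ = 27939·0.8 = 22351.2
3: NₕSₕ = 20540·1.1 = 22594
4: NₕSₕ = 37088·1.0 = 37088
Σ NₕSₕ = 85476.4.
n_2 = 80·22351.2/85476.4 = 20.919... → 21.

21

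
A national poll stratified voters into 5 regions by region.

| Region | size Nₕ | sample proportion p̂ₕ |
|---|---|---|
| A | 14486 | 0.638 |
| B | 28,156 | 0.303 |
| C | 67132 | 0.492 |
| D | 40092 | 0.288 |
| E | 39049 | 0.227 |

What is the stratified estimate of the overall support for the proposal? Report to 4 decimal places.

N = 14486 + 28156 + 67132 + 40092 + 39049 = 188915.
Overall proportion = Σ (Nₕ/N)·p̂ₕ.
Σ Nₕp̂ₕ = 9242.068 + 8531.268 + 33028.944 + 11546.496 + 8864.123 = 71212.899.
71212.899 / 188915 = 0.376957... → 0.3770.

0.3770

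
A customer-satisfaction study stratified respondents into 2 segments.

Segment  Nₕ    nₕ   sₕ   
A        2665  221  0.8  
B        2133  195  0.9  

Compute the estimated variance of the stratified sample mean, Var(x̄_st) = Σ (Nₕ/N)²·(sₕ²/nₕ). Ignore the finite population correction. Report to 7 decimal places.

0.0017144

N = 4798. Term for each stratum: Wₕ²sₕ²/nₕ.
Var(x̄_st) = 0.0008934323 + 0.0008209404 = 0.0017143727 → 0.0017144.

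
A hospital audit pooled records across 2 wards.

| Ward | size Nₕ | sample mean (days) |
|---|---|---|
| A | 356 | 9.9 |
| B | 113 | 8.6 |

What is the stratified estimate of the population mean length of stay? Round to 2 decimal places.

N = 356 + 113 = 469.
Overall mean = Σ (Nₕ/N)·x̄ₕ — weight by population share, not a simple average.
Σ Nₕx̄ₕ = 356·9.9 + 113·8.6 = 3524.4 + 971.8 = 4496.2.
Divide by N: 4496.2 / 469 = 9.5868... → 9.59.

9.59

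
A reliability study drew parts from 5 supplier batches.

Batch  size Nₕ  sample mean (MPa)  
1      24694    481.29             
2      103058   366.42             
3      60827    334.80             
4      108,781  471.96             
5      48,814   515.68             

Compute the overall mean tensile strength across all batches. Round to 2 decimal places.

x̄_st = (Σ Nₕx̄ₕ) / (Σ Nₕ) = (24694·481.29 + 103058·366.42 + 60827·334.80 + 108781·471.96 + 48814·515.68) / 346174
= 146525051.5 / 346174 = 423.2699... → 423.27.

423.27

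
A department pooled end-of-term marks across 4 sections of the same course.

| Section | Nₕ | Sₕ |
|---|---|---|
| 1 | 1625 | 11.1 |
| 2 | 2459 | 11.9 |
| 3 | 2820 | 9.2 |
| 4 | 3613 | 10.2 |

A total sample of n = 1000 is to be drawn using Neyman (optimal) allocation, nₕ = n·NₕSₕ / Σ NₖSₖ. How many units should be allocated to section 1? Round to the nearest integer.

164

Σ NₕSₕ = 1625·11.1 + 2459·11.9 + 2820·9.2 + 3613·10.2 = 110096.2.
Share for 1: 18037.5/110096.2 = 0.16383.
n_1 = 1000 × 0.16383 = 163.834... → 164.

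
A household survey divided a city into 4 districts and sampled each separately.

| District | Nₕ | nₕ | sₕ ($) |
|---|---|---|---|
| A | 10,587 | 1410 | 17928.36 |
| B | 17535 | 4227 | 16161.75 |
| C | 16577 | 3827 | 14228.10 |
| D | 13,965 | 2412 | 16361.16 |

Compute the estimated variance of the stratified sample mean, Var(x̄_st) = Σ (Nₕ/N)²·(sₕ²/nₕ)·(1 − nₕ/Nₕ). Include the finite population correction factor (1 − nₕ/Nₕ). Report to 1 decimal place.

N = 58664; Wₕ = Nₕ/N.
district A: (10587/58664)²·17928.36²/1410·(1 − 1410/10587) = 6435.6485
district B: (17535/58664)²·16161.75²/4227·(1 − 4227/17535) = 4190.0552
district C: (16577/58664)²·14228.10²/3827·(1 − 3827/16577) = 3248.6890
district D: (13965/58664)²·16361.16²/2412·(1 − 2412/13965) = 5202.8733
Sum = 19077.2659 → 19077.3.

19077.3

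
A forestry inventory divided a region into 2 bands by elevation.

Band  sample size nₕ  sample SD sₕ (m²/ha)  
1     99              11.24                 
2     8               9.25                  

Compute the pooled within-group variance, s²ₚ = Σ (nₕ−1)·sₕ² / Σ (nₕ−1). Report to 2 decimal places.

Degrees of freedom: 98 + 7 = 105.
Σ(nₕ−1)sₕ² = 98·126.3376 + 7·85.5625 = 12980.0223.
s²ₚ = 12980.0223 / 105 = 123.6193... → 123.62.

123.62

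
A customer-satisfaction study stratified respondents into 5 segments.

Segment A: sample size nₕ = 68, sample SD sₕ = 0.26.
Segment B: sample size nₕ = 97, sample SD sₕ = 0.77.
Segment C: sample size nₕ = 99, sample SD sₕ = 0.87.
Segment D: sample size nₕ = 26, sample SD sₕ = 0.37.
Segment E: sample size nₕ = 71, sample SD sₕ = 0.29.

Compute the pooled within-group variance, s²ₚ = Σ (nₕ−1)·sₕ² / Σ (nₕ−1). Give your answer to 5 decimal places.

A: (68−1)·0.26² = 67·0.0676 = 4.5292
B: (97−1)·0.77² = 96·0.5929 = 56.9184
C: (99−1)·0.87² = 98·0.7569 = 74.1762
D: (26−1)·0.37² = 25·0.1369 = 3.4225
E: (71−1)·0.29² = 70·0.0841 = 5.887
Numerator = 144.9333; denominator = Σ(nₕ−1) = 356.
s²ₚ = 144.9333/356 = 0.4071160... → 0.40712.

0.40712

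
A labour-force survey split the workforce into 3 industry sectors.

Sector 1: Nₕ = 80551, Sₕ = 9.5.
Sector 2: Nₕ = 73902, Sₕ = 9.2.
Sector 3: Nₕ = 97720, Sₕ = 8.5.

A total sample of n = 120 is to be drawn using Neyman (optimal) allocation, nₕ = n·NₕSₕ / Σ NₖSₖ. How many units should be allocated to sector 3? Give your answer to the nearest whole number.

44

1: NₕSₕ = 80551·9.5 = 765234.5
2: NₕSₕ = 73902·9.2 = 679898.4
3: NₕSₕ = 97720·8.5 = 830620
Σ NₕSₕ = 2275752.9.
n_3 = 120·830620/2275752.9 = 43.798... → 44.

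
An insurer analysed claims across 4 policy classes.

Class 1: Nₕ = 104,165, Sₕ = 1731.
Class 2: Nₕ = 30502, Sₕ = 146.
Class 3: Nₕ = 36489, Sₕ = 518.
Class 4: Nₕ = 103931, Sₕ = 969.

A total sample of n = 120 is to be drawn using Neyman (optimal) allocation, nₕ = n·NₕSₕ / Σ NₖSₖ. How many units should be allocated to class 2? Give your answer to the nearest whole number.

2

Σ NₕSₕ = 104165·1731 + 30502·146 + 36489·518 + 103931·969 = 304373348.
Share for 2: 4453292/304373348 = 0.01463.
n_2 = 120 × 0.01463 = 1.756... → 2.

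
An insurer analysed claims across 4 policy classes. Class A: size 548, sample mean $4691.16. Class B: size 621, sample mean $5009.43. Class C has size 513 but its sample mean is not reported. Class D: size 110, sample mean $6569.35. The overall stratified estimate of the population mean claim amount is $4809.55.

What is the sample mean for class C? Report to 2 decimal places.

N = 548 + 621 + 513 + 110 = 1792.
Overall total = μ·N = 4809.55·1792 = 8618713.6.
Subtract the known strata: 548·4691.16 + 621·5009.43 + 110·6569.35 = 6404240.21.
Remaining total for class C: 8618713.6 − 6404240.21 = 2214473.39.
Divide by its size: 2214473.39 / 513 = 4316.7123... → 4316.71.

4316.71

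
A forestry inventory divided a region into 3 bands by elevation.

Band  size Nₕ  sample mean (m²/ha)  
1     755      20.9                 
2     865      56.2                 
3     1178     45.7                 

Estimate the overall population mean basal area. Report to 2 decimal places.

N = 755 + 865 + 1178 = 2798.
Weight each subgroup mean by Nₕ/N and sum.
Σ Nₕx̄ₕ = 755·20.9 + 865·56.2 + 1178·45.7 = 15779.5 + 48613 + 53834.6 = 118227.1.
Divide by N: 118227.1 / 2798 = 42.2541... → 42.25.

42.25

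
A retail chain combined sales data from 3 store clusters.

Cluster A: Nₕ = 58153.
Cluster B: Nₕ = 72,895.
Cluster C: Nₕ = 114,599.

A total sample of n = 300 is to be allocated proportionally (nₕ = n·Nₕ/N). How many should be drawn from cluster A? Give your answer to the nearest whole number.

N = 58153 + 72895 + 114599 = 245647.
n_A = 300·58153/245647 = 71.020... → 71.

71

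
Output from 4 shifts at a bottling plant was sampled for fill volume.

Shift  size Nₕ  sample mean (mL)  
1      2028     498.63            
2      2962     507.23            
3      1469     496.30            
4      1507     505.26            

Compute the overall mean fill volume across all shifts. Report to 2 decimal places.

502.65

x̄_st = (Σ Nₕx̄ₕ) / (Σ Nₕ) = (2028·498.63 + 2962·507.23 + 1469·496.30 + 1507·505.26) / 7966
= 4004128.42 / 7966 = 502.6523... → 502.65.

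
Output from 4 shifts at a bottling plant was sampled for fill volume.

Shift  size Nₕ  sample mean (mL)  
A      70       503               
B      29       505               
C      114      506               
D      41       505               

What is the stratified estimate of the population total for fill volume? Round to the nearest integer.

128244

A: 70·503 = 35210
B: 29·505 = 14645
C: 114·506 = 57684
D: 41·505 = 20705
τ̂ = Σ Nₕx̄ₕ = 128244.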